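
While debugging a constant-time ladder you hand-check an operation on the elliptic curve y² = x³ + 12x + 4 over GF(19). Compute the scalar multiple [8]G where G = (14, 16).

(2, 13)

Repeated addition: build up to 8G.
2G: tangent at (14, 16): λ = (3·14² + 12)/(2·16) ≡ 11/13. 13⁻¹ ≡ 3 (mod 19), so λ ≡ 11·3 ≡ 14.
  x = λ² - 14 - 14 = 196 - 28 ≡ 16; y = λ·(14 - 16) - 16 ≡ 13. → (16, 13)
3G: (16, 13) + (14, 16). λ = (16 - 13)/(14 - 16) ≡ 3/17 mod 19. 17⁻¹ ≡ 9 (mod 19), so λ ≡ 8.
  x = λ² - 16 - 14 = 64 - 30 ≡ 15; y = λ·(16 - 15) - 13 ≡ 14. → (15, 14)
4G: (15, 14) + (14, 16). λ = (16 - 14)/(14 - 15) ≡ 2/18 mod 19. 18⁻¹ ≡ 18 (mod 19), so λ ≡ 17.
  x = λ² - 15 - 14 = 289 - 29 ≡ 13; y = λ·(15 - 13) - 14 ≡ 1. → (13, 1)
5G: (13, 1) + (14, 16). λ = (16 - 1)/(14 - 13) ≡ 15/1 mod 19. 1⁻¹ ≡ 1 (mod 19) since 1·1 = 1 ≡ 1, so λ ≡ 15.
  x = λ² - 13 - 14 = 225 - 27 ≡ 8; y = λ·(13 - 8) - 1 ≡ 17. → (8, 17)
6G: (8, 17) + (14, 16). λ = (16 - 17)/(14 - 8) ≡ 18/6 mod 19. 6⁻¹ ≡ 16 (mod 19) since 6·16 = 96 ≡ 1, so λ ≡ 3.
  x = λ² - 8 - 14 = 9 - 22 ≡ 6; y = λ·(8 - 6) - 17 ≡ 8. → (6, 8)
7G: (6, 8) + (14, 16). λ = (16 - 8)/(14 - 6) ≡ 8/8 mod 19. 8⁻¹ ≡ 12 (mod 19) since 8·12 = 96 ≡ 1, so λ ≡ 1.
  x = λ² - 6 - 14 = 1 - 20 ≡ 0; y = λ·(6 - 0) - 8 ≡ 17. → (0, 17)
8G: (0, 17) + (14, 16). λ = (16 - 17)/(14 - 0) ≡ 18/14 mod 19. 14⁻¹ ≡ 15 (mod 19), so λ ≡ 4.
  x = λ² - 0 - 14 = 16 - 14 ≡ 2; y = λ·(0 - 2) - 17 ≡ 13. → (2, 13)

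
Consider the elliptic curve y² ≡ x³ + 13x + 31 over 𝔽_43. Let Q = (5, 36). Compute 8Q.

Double-and-add on 8 = (1000)₂. Start with Q = (5, 36) for the leading 1-bit.
double: tangent at (5, 36): λ = (3·5² + 13)/(2·36) ≡ 2/29. 29⁻¹ ≡ 3 (mod 43), so λ ≡ 2·3 ≡ 6.
  x = λ² - 5 - 5 = 36 - 10 ≡ 26; y = λ·(5 - 26) - 36 ≡ 10. → (26, 10)
double: tangent at (26, 10): λ = (3·26² + 13)/(2·10) ≡ 20/20. 20⁻¹ ≡ 28 (mod 43) since 20·28 = 560 ≡ 1, so λ ≡ 20·28 ≡ 1.
  x = λ² - 26 - 26 = 1 - 52 ≡ 35; y = λ·(26 - 35) - 10 ≡ 24. → (35, 24)
double: tangent at (35, 24): λ = (3·35² + 13)/(2·24) ≡ 33/5. 5⁻¹ ≡ 26 (mod 43), so λ ≡ 33·26 ≡ 41.
  x = λ² - 35 - 35 = 1681 - 70 ≡ 20; y = λ·(35 - 20) - 24 ≡ 32. → (20, 32)

(20, 32)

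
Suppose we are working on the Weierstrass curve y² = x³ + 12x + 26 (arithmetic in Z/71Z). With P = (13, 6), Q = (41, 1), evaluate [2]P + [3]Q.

(43, 23)

First 2P:
Repeated addition: build up to 2P.
2P: tangent at (13, 6): λ = (3·13² + 12)/(2·6) ≡ 22/12. 12⁻¹ ≡ 6 (mod 71) since 12·6 = 72 ≡ 1, so λ ≡ 22·6 ≡ 61.
  x = λ² - 13 - 13 = 3721 - 26 ≡ 3; y = λ·(13 - 3) - 6 ≡ 36. → (3, 36)
2P = (3, 36).
Next 3Q:
Repeated addition: build up to 3Q.
2Q: tangent at (41, 1): λ = (3·41² + 12)/(2·1) ≡ 14/2. 2⁻¹ ≡ 36 (mod 71) since 2·36 = 72 ≡ 1, so λ ≡ 14·36 ≡ 7.
  x = λ² - 41 - 41 = 49 - 82 ≡ 38; y = λ·(41 - 38) - 1 ≡ 20. → (38, 20)
3Q: (38, 20) + (41, 1). λ = (1 - 20)/(41 - 38) ≡ 52/3 mod 71. 3⁻¹ ≡ 24 (mod 71), so λ ≡ 41.
  x = λ² - 38 - 41 = 1681 - 79 ≡ 40; y = λ·(38 - 40) - 20 ≡ 40. → (40, 40)
3Q = (40, 40).
Finally 2P + 3Q:
(3, 36) + (40, 40). λ = (40 - 36)/(40 - 3) ≡ 4/37 mod 71. 37⁻¹ ≡ 48 (mod 71) since 37·48 = 1776 ≡ 1, so λ ≡ 50.
  x = λ² - 3 - 40 = 2500 - 43 ≡ 43; y = λ·(3 - 43) - 36 ≡ 23. → (43, 23)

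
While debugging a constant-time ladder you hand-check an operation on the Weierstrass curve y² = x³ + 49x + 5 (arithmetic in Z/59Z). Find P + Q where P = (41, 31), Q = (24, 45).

(40, 48)

(41, 31) + (24, 45). λ = (45 - 31)/(24 - 41) ≡ 14/42 mod 59. 42⁻¹ ≡ 52 (mod 59), so λ ≡ 20.
  x = λ² - 41 - 24 = 400 - 65 ≡ 40; y = λ·(41 - 40) - 31 ≡ 48. → (40, 48)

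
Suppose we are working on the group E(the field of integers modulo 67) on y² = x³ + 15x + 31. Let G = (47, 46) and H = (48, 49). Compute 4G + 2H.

First 4G:
Double-and-add on 4 = (100)₂. Start with G = (47, 46) for the leading 1-bit.
double: tangent at (47, 46): λ = (3·47² + 15)/(2·46) ≡ 9/25. 25⁻¹ ≡ 59 (mod 67), so λ ≡ 9·59 ≡ 62.
  x = λ² - 47 - 47 = 3844 - 94 ≡ 65; y = λ·(47 - 65) - 46 ≡ 44. → (65, 44)
double: tangent at (65, 44): λ = (3·65² + 15)/(2·44) ≡ 27/21. 21⁻¹ ≡ 16 (mod 67) since 21·16 = 336 ≡ 1, so λ ≡ 27·16 ≡ 30.
  x = λ² - 65 - 65 = 900 - 130 ≡ 33; y = λ·(65 - 33) - 44 ≡ 45. → (33, 45)
4G = (33, 45).
Next 2H:
Repeated addition: build up to 2H.
2H: tangent at (48, 49): λ = (3·48² + 15)/(2·49) ≡ 26/31. 31⁻¹ ≡ 13 (mod 67), so λ ≡ 26·13 ≡ 3.
  x = λ² - 48 - 48 = 9 - 96 ≡ 47; y = λ·(48 - 47) - 49 ≡ 21. → (47, 21)
2H = (47, 21).
Finally 4G + 2H:
(33, 45) + (47, 21). λ = (21 - 45)/(47 - 33) ≡ 43/14 mod 67. 14⁻¹ ≡ 24 (mod 67) since 14·24 = 336 ≡ 1, so λ ≡ 27.
  x = λ² - 33 - 47 = 729 - 80 ≡ 46; y = λ·(33 - 46) - 45 ≡ 6. → (46, 6)

(46, 6)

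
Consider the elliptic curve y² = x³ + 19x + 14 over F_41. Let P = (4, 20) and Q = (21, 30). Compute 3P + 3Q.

First 3P:
Repeated addition: build up to 3P.
2P: tangent at (4, 20): λ = (3·4² + 19)/(2·20) ≡ 26/40. 40⁻¹ ≡ 40 (mod 41), so λ ≡ 26·40 ≡ 15.
  x = λ² - 4 - 4 = 225 - 8 ≡ 12; y = λ·(4 - 12) - 20 ≡ 24. → (12, 24)
3P: (12, 24) + (4, 20). λ = (20 - 24)/(4 - 12) ≡ 37/33 mod 41. 33⁻¹ ≡ 5 (mod 41), so λ ≡ 21.
  x = λ² - 12 - 4 = 441 - 16 ≡ 15; y = λ·(12 - 15) - 24 ≡ 36. → (15, 36)
3P = (15, 36).
Next 3Q:
Repeated addition: build up to 3Q.
2Q: tangent at (21, 30): λ = (3·21² + 19)/(2·30) ≡ 30/19. 19⁻¹ ≡ 13 (mod 41), so λ ≡ 30·13 ≡ 21.
  x = λ² - 21 - 21 = 441 - 42 ≡ 30; y = λ·(21 - 30) - 30 ≡ 27. → (30, 27)
3Q: (30, 27) + (21, 30). λ = (30 - 27)/(21 - 30) ≡ 3/32 mod 41. 32⁻¹ ≡ 9 (mod 41), so λ ≡ 27.
  x = λ² - 30 - 21 = 729 - 51 ≡ 22; y = λ·(30 - 22) - 27 ≡ 25. → (22, 25)
3Q = (22, 25).
Finally 3P + 3Q:
(15, 36) + (22, 25). λ = (25 - 36)/(22 - 15) ≡ 30/7 mod 41. 7⁻¹ ≡ 6 (mod 41), so λ ≡ 16.
  x = λ² - 15 - 22 = 256 - 37 ≡ 14; y = λ·(15 - 14) - 36 ≡ 21. → (14, 21)

(14, 21)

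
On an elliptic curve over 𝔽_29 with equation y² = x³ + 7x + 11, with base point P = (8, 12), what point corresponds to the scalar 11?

Repeated addition: build up to 11P.
2P: tangent at (8, 12): λ = (3·8² + 7)/(2·12) ≡ 25/24. 24⁻¹ ≡ 23 (mod 29) since 24·23 = 552 ≡ 1, so λ ≡ 25·23 ≡ 24.
  x = λ² - 8 - 8 = 576 - 16 ≡ 9; y = λ·(8 - 9) - 12 ≡ 22. → (9, 22)
3P: (9, 22) + (8, 12). λ = (12 - 22)/(8 - 9) ≡ 19/28 mod 29. 28⁻¹ ≡ 28 (mod 29), so λ ≡ 10.
  x = λ² - 9 - 8 = 100 - 17 ≡ 25; y = λ·(9 - 25) - 22 ≡ 21. → (25, 21)
4P: (25, 21) + (8, 12). λ = (12 - 21)/(8 - 25) ≡ 20/12 mod 29. 12⁻¹ ≡ 17 (mod 29), so λ ≡ 21.
  x = λ² - 25 - 8 = 441 - 33 ≡ 2; y = λ·(25 - 2) - 21 ≡ 27. → (2, 27)
5P: (2, 27) + (8, 12). λ = (12 - 27)/(8 - 2) ≡ 14/6 mod 29. 6⁻¹ ≡ 5 (mod 29), so λ ≡ 12.
  x = λ² - 2 - 8 = 144 - 10 ≡ 18; y = λ·(2 - 18) - 27 ≡ 13. → (18, 13)
6P: (18, 13) + (8, 12). λ = (12 - 13)/(8 - 18) ≡ 28/19 mod 29. 19⁻¹ ≡ 26 (mod 29), so λ ≡ 3.
  x = λ² - 18 - 8 = 9 - 26 ≡ 12; y = λ·(18 - 12) - 13 ≡ 5. → (12, 5)
7P: (12, 5) + (8, 12). λ = (12 - 5)/(8 - 12) ≡ 7/25 mod 29. 25⁻¹ ≡ 7 (mod 29), so λ ≡ 20.
  x = λ² - 12 - 8 = 400 - 20 ≡ 3; y = λ·(12 - 3) - 5 ≡ 1. → (3, 1)
8P: (3, 1) + (8, 12). λ = (12 - 1)/(8 - 3) ≡ 11/5 mod 29. 5⁻¹ ≡ 6 (mod 29), so λ ≡ 8.
  x = λ² - 3 - 8 = 64 - 11 ≡ 24; y = λ·(3 - 24) - 1 ≡ 5. → (24, 5)
9P: (24, 5) + (8, 12). λ = (12 - 5)/(8 - 24) ≡ 7/13 mod 29. 13⁻¹ ≡ 9 (mod 29) since 13·9 = 117 ≡ 1, so λ ≡ 5.
  x = λ² - 24 - 8 = 25 - 32 ≡ 22; y = λ·(24 - 22) - 5 ≡ 5. → (22, 5)
10P: (22, 5) + (8, 12). λ = (12 - 5)/(8 - 22) ≡ 7/15 mod 29. 15⁻¹ ≡ 2 (mod 29), so λ ≡ 14.
  x = λ² - 22 - 8 = 196 - 30 ≡ 21; y = λ·(22 - 21) - 5 ≡ 9. → (21, 9)
11P: (21, 9) + (8, 12). λ = (12 - 9)/(8 - 21) ≡ 3/16 mod 29. 16⁻¹ ≡ 20 (mod 29) since 16·20 = 320 ≡ 1, so λ ≡ 2.
  x = λ² - 21 - 8 = 4 - 29 ≡ 4; y = λ·(21 - 4) - 9 ≡ 25. → (4, 25)

(4, 25)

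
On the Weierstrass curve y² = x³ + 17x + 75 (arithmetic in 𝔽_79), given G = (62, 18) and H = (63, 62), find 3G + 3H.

(36, 41)

First 3G:
Repeated addition: build up to 3G.
2G: tangent at (62, 18): λ = (3·62² + 17)/(2·18) ≡ 15/36. 36⁻¹ ≡ 11 (mod 79), so λ ≡ 15·11 ≡ 7.
  x = λ² - 62 - 62 = 49 - 124 ≡ 4; y = λ·(62 - 4) - 18 ≡ 72. → (4, 72)
3G: (4, 72) + (62, 18). λ = (18 - 72)/(62 - 4) ≡ 25/58 mod 79. 58⁻¹ ≡ 15 (mod 79), so λ ≡ 59.
  x = λ² - 4 - 62 = 3481 - 66 ≡ 18; y = λ·(4 - 18) - 72 ≡ 50. → (18, 50)
3G = (18, 50).
Next 3H:
Repeated addition: build up to 3H.
2H: tangent at (63, 62): λ = (3·63² + 17)/(2·62) ≡ 74/45. 45⁻¹ ≡ 72 (mod 79), so λ ≡ 74·72 ≡ 35.
  x = λ² - 63 - 63 = 1225 - 126 ≡ 72; y = λ·(63 - 72) - 62 ≡ 18. → (72, 18)
3H: (72, 18) + (63, 62). λ = (62 - 18)/(63 - 72) ≡ 44/70 mod 79. 70⁻¹ ≡ 35 (mod 79), so λ ≡ 39.
  x = λ² - 72 - 63 = 1521 - 135 ≡ 43; y = λ·(72 - 43) - 18 ≡ 7. → (43, 7)
3H = (43, 7).
Finally 3G + 3H:
(18, 50) + (43, 7). λ = (7 - 50)/(43 - 18) ≡ 36/25 mod 79. 25⁻¹ ≡ 19 (mod 79), so λ ≡ 52.
  x = λ² - 18 - 43 = 2704 - 61 ≡ 36; y = λ·(18 - 36) - 50 ≡ 41. → (36, 41)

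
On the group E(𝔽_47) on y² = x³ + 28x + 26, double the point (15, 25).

tangent at (15, 25): λ = (3·15² + 28)/(2·25) ≡ 45/3. 3⁻¹ ≡ 16 (mod 47), so λ ≡ 45·16 ≡ 15.
  x = λ² - 15 - 15 = 225 - 30 ≡ 7; y = λ·(15 - 7) - 25 ≡ 1. → (7, 1)

(7, 1)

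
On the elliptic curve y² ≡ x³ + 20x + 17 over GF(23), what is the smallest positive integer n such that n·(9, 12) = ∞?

2P: tangent at (9, 12): λ = (3·9² + 20)/(2·12) ≡ 10/1. 1⁻¹ ≡ 1 (mod 23) since 1·1 = 1 ≡ 1, so λ ≡ 10·1 ≡ 10.
  x = λ² - 9 - 9 = 100 - 18 ≡ 13; y = λ·(9 - 13) - 12 ≡ 17. → (13, 17)
3P: (13, 17) + (9, 12). λ = (12 - 17)/(9 - 13) ≡ 18/19 mod 23. 19⁻¹ ≡ 17 (mod 23) since 19·17 = 323 ≡ 1, so λ ≡ 7.
  x = λ² - 13 - 9 = 49 - 22 ≡ 4; y = λ·(13 - 4) - 17 ≡ 0. → (4, 0)
4P: (4, 0) + (9, 12). λ = (12 - 0)/(9 - 4) ≡ 12/5 mod 23. 5⁻¹ ≡ 14 (mod 23) since 5·14 = 70 ≡ 1, so λ ≡ 7.
  x = λ² - 4 - 9 = 49 - 13 ≡ 13; y = λ·(4 - 13) - 0 ≡ 6. → (13, 6)
5P: (13, 6) + (9, 12). λ = (12 - 6)/(9 - 13) ≡ 6/19 mod 23. 19⁻¹ ≡ 17 (mod 23) since 19·17 = 323 ≡ 1, so λ ≡ 10.
  x = λ² - 13 - 9 = 100 - 22 ≡ 9; y = λ·(13 - 9) - 6 ≡ 11. → (9, 11)
6P: (9, 11) + (9, 12): same x and y₁ ≡ -y₂, so the sum is ∞.
6P = ∞, so the order is 6.

6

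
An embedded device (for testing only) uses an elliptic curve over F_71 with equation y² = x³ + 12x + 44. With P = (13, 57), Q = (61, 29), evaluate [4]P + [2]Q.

First 4P:
Double-and-add on 4 = (100)₂. Start with P = (13, 57) for the leading 1-bit.
double: tangent at (13, 57): λ = (3·13² + 12)/(2·57) ≡ 22/43. 43⁻¹ ≡ 38 (mod 71) since 43·38 = 1634 ≡ 1, so λ ≡ 22·38 ≡ 55.
  x = λ² - 13 - 13 = 3025 - 26 ≡ 17; y = λ·(13 - 17) - 57 ≡ 7. → (17, 7)
double: tangent at (17, 7): λ = (3·17² + 12)/(2·7) ≡ 27/14. 14⁻¹ ≡ 66 (mod 71), so λ ≡ 27·66 ≡ 7.
  x = λ² - 17 - 17 = 49 - 34 ≡ 15; y = λ·(17 - 15) - 7 ≡ 7. → (15, 7)
4P = (15, 7).
Next 2Q:
Repeated addition: build up to 2Q.
2Q: tangent at (61, 29): λ = (3·61² + 12)/(2·29) ≡ 28/58. 58⁻¹ ≡ 60 (mod 71) since 58·60 = 3480 ≡ 1, so λ ≡ 28·60 ≡ 47.
  x = λ² - 61 - 61 = 2209 - 122 ≡ 28; y = λ·(61 - 28) - 29 ≡ 31. → (28, 31)
2Q = (28, 31).
Finally 4P + 2Q:
(15, 7) + (28, 31). λ = (31 - 7)/(28 - 15) ≡ 24/13 mod 71. 13⁻¹ ≡ 11 (mod 71), so λ ≡ 51.
  x = λ² - 15 - 28 = 2601 - 43 ≡ 2; y = λ·(15 - 2) - 7 ≡ 17. → (2, 17)

(2, 17)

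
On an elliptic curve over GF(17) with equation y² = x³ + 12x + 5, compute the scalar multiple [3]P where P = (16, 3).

(1, 1)

Repeated addition: build up to 3P.
2P: tangent at (16, 3): λ = (3·16² + 12)/(2·3) ≡ 15/6. 6⁻¹ ≡ 3 (mod 17), so λ ≡ 15·3 ≡ 11.
  x = λ² - 16 - 16 = 121 - 32 ≡ 4; y = λ·(16 - 4) - 3 ≡ 10. → (4, 10)
3P: (4, 10) + (16, 3). λ = (3 - 10)/(16 - 4) ≡ 10/12 mod 17. 12⁻¹ ≡ 10 (mod 17) since 12·10 = 120 ≡ 1, so λ ≡ 15.
  x = λ² - 4 - 16 = 225 - 20 ≡ 1; y = λ·(4 - 1) - 10 ≡ 1. → (1, 1)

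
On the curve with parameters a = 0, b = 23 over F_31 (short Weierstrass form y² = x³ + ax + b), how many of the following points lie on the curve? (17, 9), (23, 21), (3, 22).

(17, 9): 9² ≡ 19, rhs ≡ 7 → off.
(23, 21): 21² ≡ 7, rhs ≡ 7 → on.
(3, 22): 22² ≡ 19, rhs ≡ 19 → on.

2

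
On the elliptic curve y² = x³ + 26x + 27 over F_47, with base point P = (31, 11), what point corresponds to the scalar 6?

(23, 14)

Double-and-add on 6 = (110)₂. Start with P = (31, 11) for the leading 1-bit.
double: tangent at (31, 11): λ = (3·31² + 26)/(2·11) ≡ 42/22. 22⁻¹ ≡ 15 (mod 47), so λ ≡ 42·15 ≡ 19.
  x = λ² - 31 - 31 = 361 - 62 ≡ 17; y = λ·(31 - 17) - 11 ≡ 20. → (17, 20)
add P: (17, 20) + (31, 11). λ = (11 - 20)/(31 - 17) ≡ 38/14 mod 47. 14⁻¹ ≡ 37 (mod 47), so λ ≡ 43.
  x = λ² - 17 - 31 = 1849 - 48 ≡ 15; y = λ·(17 - 15) - 20 ≡ 19. → (15, 19)
double: tangent at (15, 19): λ = (3·15² + 26)/(2·19) ≡ 43/38. 38⁻¹ ≡ 26 (mod 47), so λ ≡ 43·26 ≡ 37.
  x = λ² - 15 - 15 = 1369 - 30 ≡ 23; y = λ·(15 - 23) - 19 ≡ 14. → (23, 14)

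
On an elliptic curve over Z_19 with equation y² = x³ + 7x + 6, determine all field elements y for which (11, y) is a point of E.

x³ + 7x + 6 = 1414 ≡ 8 (mod 19).
8 is a non-residue mod 19; no y exists.

none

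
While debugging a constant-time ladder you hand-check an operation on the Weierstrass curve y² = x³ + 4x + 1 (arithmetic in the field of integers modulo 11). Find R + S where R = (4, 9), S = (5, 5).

(7, 3)

(4, 9) + (5, 5). λ = (5 - 9)/(5 - 4) ≡ 7/1 mod 11. 1⁻¹ ≡ 1 (mod 11), so λ ≡ 7.
  x = λ² - 4 - 5 = 49 - 9 ≡ 7; y = λ·(4 - 7) - 9 ≡ 3. → (7, 3)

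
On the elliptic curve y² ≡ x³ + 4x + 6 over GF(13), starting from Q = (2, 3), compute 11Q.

Repeated addition: build up to 11Q.
2Q: tangent at (2, 3): λ = (3·2² + 4)/(2·3) ≡ 3/6. 6⁻¹ ≡ 11 (mod 13), so λ ≡ 3·11 ≡ 7.
  x = λ² - 2 - 2 = 49 - 4 ≡ 6; y = λ·(2 - 6) - 3 ≡ 8. → (6, 8)
3Q: (6, 8) + (2, 3). λ = (3 - 8)/(2 - 6) ≡ 8/9 mod 13. 9⁻¹ ≡ 3 (mod 13), so λ ≡ 11.
  x = λ² - 6 - 2 = 121 - 8 ≡ 9; y = λ·(6 - 9) - 8 ≡ 11. → (9, 11)
4Q: (9, 11) + (2, 3). λ = (3 - 11)/(2 - 9) ≡ 5/6 mod 13. 6⁻¹ ≡ 11 (mod 13) since 6·11 = 66 ≡ 1, so λ ≡ 3.
  x = λ² - 9 - 2 = 9 - 11 ≡ 11; y = λ·(9 - 11) - 11 ≡ 9. → (11, 9)
5Q: (11, 9) + (2, 3). λ = (3 - 9)/(2 - 11) ≡ 7/4 mod 13. 4⁻¹ ≡ 10 (mod 13) since 4·10 = 40 ≡ 1, so λ ≡ 5.
  x = λ² - 11 - 2 = 25 - 13 ≡ 12; y = λ·(11 - 12) - 9 ≡ 12. → (12, 12)
6Q: (12, 12) + (2, 3). λ = (3 - 12)/(2 - 12) ≡ 4/3 mod 13. 3⁻¹ ≡ 9 (mod 13), so λ ≡ 10.
  x = λ² - 12 - 2 = 100 - 14 ≡ 8; y = λ·(12 - 8) - 12 ≡ 2. → (8, 2)
7Q: (8, 2) + (2, 3). λ = (3 - 2)/(2 - 8) ≡ 1/7 mod 13. 7⁻¹ ≡ 2 (mod 13), so λ ≡ 2.
  x = λ² - 8 - 2 = 4 - 10 ≡ 7; y = λ·(8 - 7) - 2 ≡ 0. → (7, 0)
8Q: (7, 0) + (2, 3). λ = (3 - 0)/(2 - 7) ≡ 3/8 mod 13. 8⁻¹ ≡ 5 (mod 13), so λ ≡ 2.
  x = λ² - 7 - 2 = 4 - 9 ≡ 8; y = λ·(7 - 8) - 0 ≡ 11. → (8, 11)
9Q: (8, 11) + (2, 3). λ = (3 - 11)/(2 - 8) ≡ 5/7 mod 13. 7⁻¹ ≡ 2 (mod 13) since 7·2 = 14 ≡ 1, so λ ≡ 10.
  x = λ² - 8 - 2 = 100 - 10 ≡ 12; y = λ·(8 - 12) - 11 ≡ 1. → (12, 1)
10Q: (12, 1) + (2, 3). λ = (3 - 1)/(2 - 12) ≡ 2/3 mod 13. 3⁻¹ ≡ 9 (mod 13) since 3·9 = 27 ≡ 1, so λ ≡ 5.
  x = λ² - 12 - 2 = 25 - 14 ≡ 11; y = λ·(12 - 11) - 1 ≡ 4. → (11, 4)
11Q: (11, 4) + (2, 3). λ = (3 - 4)/(2 - 11) ≡ 12/4 mod 13. 4⁻¹ ≡ 10 (mod 13) since 4·10 = 40 ≡ 1, so λ ≡ 3.
  x = λ² - 11 - 2 = 9 - 13 ≡ 9; y = λ·(11 - 9) - 4 ≡ 2. → (9, 2)

(9, 2)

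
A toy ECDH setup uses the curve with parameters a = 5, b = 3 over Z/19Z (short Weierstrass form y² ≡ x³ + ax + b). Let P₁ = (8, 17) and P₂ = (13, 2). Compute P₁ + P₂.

(8, 17) + (13, 2). λ = (2 - 17)/(13 - 8) ≡ 4/5 mod 19. 5⁻¹ ≡ 4 (mod 19) since 5·4 = 20 ≡ 1, so λ ≡ 16.
  x = λ² - 8 - 13 = 256 - 21 ≡ 7; y = λ·(8 - 7) - 17 ≡ 18. → (7, 18)

(7, 18)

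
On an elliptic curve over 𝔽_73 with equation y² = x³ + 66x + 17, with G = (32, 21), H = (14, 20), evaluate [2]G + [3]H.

(62, 71)

First 2G:
Repeated addition: build up to 2G.
2G: tangent at (32, 21): λ = (3·32² + 66)/(2·21) ≡ 72/42. 42⁻¹ ≡ 40 (mod 73), so λ ≡ 72·40 ≡ 33.
  x = λ² - 32 - 32 = 1089 - 64 ≡ 3; y = λ·(32 - 3) - 21 ≡ 60. → (3, 60)
2G = (3, 60).
Next 3H:
Repeated addition: build up to 3H.
2H: tangent at (14, 20): λ = (3·14² + 66)/(2·20) ≡ 70/40. 40⁻¹ ≡ 42 (mod 73), so λ ≡ 70·42 ≡ 20.
  x = λ² - 14 - 14 = 400 - 28 ≡ 7; y = λ·(14 - 7) - 20 ≡ 47. → (7, 47)
3H: (7, 47) + (14, 20). λ = (20 - 47)/(14 - 7) ≡ 46/7 mod 73. 7⁻¹ ≡ 21 (mod 73), so λ ≡ 17.
  x = λ² - 7 - 14 = 289 - 21 ≡ 49; y = λ·(7 - 49) - 47 ≡ 42. → (49, 42)
3H = (49, 42).
Finally 2G + 3H:
(3, 60) + (49, 42). λ = (42 - 60)/(49 - 3) ≡ 55/46 mod 73. 46⁻¹ ≡ 27 (mod 73), so λ ≡ 25.
  x = λ² - 3 - 49 = 625 - 52 ≡ 62; y = λ·(3 - 62) - 60 ≡ 71. → (62, 71)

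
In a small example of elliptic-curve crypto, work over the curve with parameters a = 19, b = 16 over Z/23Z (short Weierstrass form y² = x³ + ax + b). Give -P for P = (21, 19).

-(21, 19) = (21, -19 mod 23) = (21, 4).

(21, 4)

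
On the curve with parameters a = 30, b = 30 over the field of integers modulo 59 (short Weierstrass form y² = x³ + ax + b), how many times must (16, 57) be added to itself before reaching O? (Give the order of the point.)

6

2P: tangent at (16, 57): λ = (3·16² + 30)/(2·57) ≡ 31/55. 55⁻¹ ≡ 44 (mod 59) since 55·44 = 2420 ≡ 1, so λ ≡ 31·44 ≡ 7.
  x = λ² - 16 - 16 = 49 - 32 ≡ 17; y = λ·(16 - 17) - 57 ≡ 54. → (17, 54)
3P: (17, 54) + (16, 57). λ = (57 - 54)/(16 - 17) ≡ 3/58 mod 59. 58⁻¹ ≡ 58 (mod 59) since 58·58 = 3364 ≡ 1, so λ ≡ 56.
  x = λ² - 17 - 16 = 3136 - 33 ≡ 35; y = λ·(17 - 35) - 54 ≡ 0. → (35, 0)
4P: (35, 0) + (16, 57). λ = (57 - 0)/(16 - 35) ≡ 57/40 mod 59. 40⁻¹ ≡ 31 (mod 59), so λ ≡ 56.
  x = λ² - 35 - 16 = 3136 - 51 ≡ 17; y = λ·(35 - 17) - 0 ≡ 5. → (17, 5)
5P: (17, 5) + (16, 57). λ = (57 - 5)/(16 - 17) ≡ 52/58 mod 59. 58⁻¹ ≡ 58 (mod 59), so λ ≡ 7.
  x = λ² - 17 - 16 = 49 - 33 ≡ 16; y = λ·(17 - 16) - 5 ≡ 2. → (16, 2)
6P: (16, 2) + (16, 57): same x and y₁ ≡ -y₂, so the sum is O.
6P = O, so the order is 6.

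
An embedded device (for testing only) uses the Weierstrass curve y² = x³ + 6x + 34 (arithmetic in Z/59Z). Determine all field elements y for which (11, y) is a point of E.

29, 30

x³ + 6x + 34 = 1431 ≡ 15 (mod 59).
Square roots of 15 mod 59: 29 and 30 (since 29² = 841 ≡ 15).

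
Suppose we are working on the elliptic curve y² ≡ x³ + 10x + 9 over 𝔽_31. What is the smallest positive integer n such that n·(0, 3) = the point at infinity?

5

2P: tangent at (0, 3): λ = (3·0² + 10)/(2·3) ≡ 10/6. 6⁻¹ ≡ 26 (mod 31) since 6·26 = 156 ≡ 1, so λ ≡ 10·26 ≡ 12.
  x = λ² - 0 - 0 = 144 - 0 ≡ 20; y = λ·(0 - 20) - 3 ≡ 5. → (20, 5)
3P: (20, 5) + (0, 3). λ = (3 - 5)/(0 - 20) ≡ 29/11 mod 31. 11⁻¹ ≡ 17 (mod 31) since 11·17 = 187 ≡ 1, so λ ≡ 28.
  x = λ² - 20 - 0 = 784 - 20 ≡ 20; y = λ·(20 - 20) - 5 ≡ 26. → (20, 26)
4P: (20, 26) + (0, 3). λ = (3 - 26)/(0 - 20) ≡ 8/11 mod 31. 11⁻¹ ≡ 17 (mod 31), so λ ≡ 12.
  x = λ² - 20 - 0 = 144 - 20 ≡ 0; y = λ·(20 - 0) - 26 ≡ 28. → (0, 28)
5P: (0, 28) + (0, 3): same x and y₁ ≡ -y₂, so the sum is the point at infinity.
5P = the point at infinity, so the order is 5.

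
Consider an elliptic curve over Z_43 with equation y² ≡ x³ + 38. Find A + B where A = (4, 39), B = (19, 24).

(21, 21)

(4, 39) + (19, 24). λ = (24 - 39)/(19 - 4) ≡ 28/15 mod 43. 15⁻¹ ≡ 23 (mod 43), so λ ≡ 42.
  x = λ² - 4 - 19 = 1764 - 23 ≡ 21; y = λ·(4 - 21) - 39 ≡ 21. → (21, 21)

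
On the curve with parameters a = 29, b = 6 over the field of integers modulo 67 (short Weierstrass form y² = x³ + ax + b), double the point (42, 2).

(32, 1)

tangent at (42, 2): λ = (3·42² + 29)/(2·2) ≡ 28/4. 4⁻¹ ≡ 17 (mod 67), so λ ≡ 28·17 ≡ 7.
  x = λ² - 42 - 42 = 49 - 84 ≡ 32; y = λ·(42 - 32) - 2 ≡ 1. → (32, 1)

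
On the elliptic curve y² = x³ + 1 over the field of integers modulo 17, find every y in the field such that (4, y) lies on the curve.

none

x³ + 0x + 1 = 65 ≡ 14 (mod 17).
14 is a non-residue mod 17; no y exists.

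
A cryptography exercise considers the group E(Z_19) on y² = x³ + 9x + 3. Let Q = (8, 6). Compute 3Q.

(3, 0)

Repeated addition: build up to 3Q.
2Q: tangent at (8, 6): λ = (3·8² + 9)/(2·6) ≡ 11/12. 12⁻¹ ≡ 8 (mod 19) since 12·8 = 96 ≡ 1, so λ ≡ 11·8 ≡ 12.
  x = λ² - 8 - 8 = 144 - 16 ≡ 14; y = λ·(8 - 14) - 6 ≡ 17. → (14, 17)
3Q: (14, 17) + (8, 6). λ = (6 - 17)/(8 - 14) ≡ 8/13 mod 19. 13⁻¹ ≡ 3 (mod 19), so λ ≡ 5.
  x = λ² - 14 - 8 = 25 - 22 ≡ 3; y = λ·(14 - 3) - 17 ≡ 0. → (3, 0)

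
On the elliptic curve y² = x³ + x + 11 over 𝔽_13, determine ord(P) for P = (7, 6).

2P: tangent at (7, 6): λ = (3·7² + 1)/(2·6) ≡ 5/12. 12⁻¹ ≡ 12 (mod 13), so λ ≡ 5·12 ≡ 8.
  x = λ² - 7 - 7 = 64 - 14 ≡ 11; y = λ·(7 - 11) - 6 ≡ 1. → (11, 1)
3P: (11, 1) + (7, 6). λ = (6 - 1)/(7 - 11) ≡ 5/9 mod 13. 9⁻¹ ≡ 3 (mod 13), so λ ≡ 2.
  x = λ² - 11 - 7 = 4 - 18 ≡ 12; y = λ·(11 - 12) - 1 ≡ 10. → (12, 10)
4P: (12, 10) + (7, 6). λ = (6 - 10)/(7 - 12) ≡ 9/8 mod 13. 8⁻¹ ≡ 5 (mod 13), so λ ≡ 6.
  x = λ² - 12 - 7 = 36 - 19 ≡ 4; y = λ·(12 - 4) - 10 ≡ 12. → (4, 12)
5P: (4, 12) + (7, 6). λ = (6 - 12)/(7 - 4) ≡ 7/3 mod 13. 3⁻¹ ≡ 9 (mod 13) since 3·9 = 27 ≡ 1, so λ ≡ 11.
  x = λ² - 4 - 7 = 121 - 11 ≡ 6; y = λ·(4 - 6) - 12 ≡ 5. → (6, 5)
6P: (6, 5) + (7, 6). λ = (6 - 5)/(7 - 6) ≡ 1/1 mod 13. 1⁻¹ ≡ 1 (mod 13), so λ ≡ 1.
  x = λ² - 6 - 7 = 1 - 13 ≡ 1; y = λ·(6 - 1) - 5 ≡ 0. → (1, 0)
7P: (1, 0) + (7, 6). λ = (6 - 0)/(7 - 1) ≡ 6/6 mod 13. 6⁻¹ ≡ 11 (mod 13), so λ ≡ 1.
  x = λ² - 1 - 7 = 1 - 8 ≡ 6; y = λ·(1 - 6) - 0 ≡ 8. → (6, 8)
8P: (6, 8) + (7, 6). λ = (6 - 8)/(7 - 6) ≡ 11/1 mod 13. 1⁻¹ ≡ 1 (mod 13) since 1·1 = 1 ≡ 1, so λ ≡ 11.
  x = λ² - 6 - 7 = 121 - 13 ≡ 4; y = λ·(6 - 4) - 8 ≡ 1. → (4, 1)
9P: (4, 1) + (7, 6). λ = (6 - 1)/(7 - 4) ≡ 5/3 mod 13. 3⁻¹ ≡ 9 (mod 13), so λ ≡ 6.
  x = λ² - 4 - 7 = 36 - 11 ≡ 12; y = λ·(4 - 12) - 1 ≡ 3. → (12, 3)
10P: (12, 3) + (7, 6). λ = (6 - 3)/(7 - 12) ≡ 3/8 mod 13. 8⁻¹ ≡ 5 (mod 13), so λ ≡ 2.
  x = λ² - 12 - 7 = 4 - 19 ≡ 11; y = λ·(12 - 11) - 3 ≡ 12. → (11, 12)
11P: (11, 12) + (7, 6). λ = (6 - 12)/(7 - 11) ≡ 7/9 mod 13. 9⁻¹ ≡ 3 (mod 13) since 9·3 = 27 ≡ 1, so λ ≡ 8.
  x = λ² - 11 - 7 = 64 - 18 ≡ 7; y = λ·(11 - 7) - 12 ≡ 7. → (7, 7)
12P: (7, 7) + (7, 6): same x and y₁ ≡ -y₂, so the sum is ∞.
12P = ∞, so the order is 12.

12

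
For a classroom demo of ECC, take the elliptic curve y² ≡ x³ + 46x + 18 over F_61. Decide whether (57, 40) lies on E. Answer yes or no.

y² = 40² ≡ 14; x³ + 46x + 18 = 187833 ≡ 14 (mod 61). 14 = 14.

yes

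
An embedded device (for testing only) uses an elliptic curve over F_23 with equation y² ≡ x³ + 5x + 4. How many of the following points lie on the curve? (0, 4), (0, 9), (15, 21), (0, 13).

1

(0, 4): 4² ≡ 16, rhs ≡ 4 → off.
(0, 9): 9² ≡ 12, rhs ≡ 4 → off.
(15, 21): 21² ≡ 4, rhs ≡ 4 → on.
(0, 13): 13² ≡ 8, rhs ≡ 4 → off.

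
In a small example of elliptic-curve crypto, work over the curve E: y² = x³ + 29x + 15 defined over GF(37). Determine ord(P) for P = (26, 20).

6

2P: tangent at (26, 20): λ = (3·26² + 29)/(2·20) ≡ 22/3. 3⁻¹ ≡ 25 (mod 37), so λ ≡ 22·25 ≡ 32.
  x = λ² - 26 - 26 = 1024 - 52 ≡ 10; y = λ·(26 - 10) - 20 ≡ 11. → (10, 11)
3P: (10, 11) + (26, 20). λ = (20 - 11)/(26 - 10) ≡ 9/16 mod 37. 16⁻¹ ≡ 7 (mod 37) since 16·7 = 112 ≡ 1, so λ ≡ 26.
  x = λ² - 10 - 26 = 676 - 36 ≡ 11; y = λ·(10 - 11) - 11 ≡ 0. → (11, 0)
4P: (11, 0) + (26, 20). λ = (20 - 0)/(26 - 11) ≡ 20/15 mod 37. 15⁻¹ ≡ 5 (mod 37), so λ ≡ 26.
  x = λ² - 11 - 26 = 676 - 37 ≡ 10; y = λ·(11 - 10) - 0 ≡ 26. → (10, 26)
5P: (10, 26) + (26, 20). λ = (20 - 26)/(26 - 10) ≡ 31/16 mod 37. 16⁻¹ ≡ 7 (mod 37) since 16·7 = 112 ≡ 1, so λ ≡ 32.
  x = λ² - 10 - 26 = 1024 - 36 ≡ 26; y = λ·(10 - 26) - 26 ≡ 17. → (26, 17)
6P: (26, 17) + (26, 20): same x and y₁ ≡ -y₂, so the sum is ∞.
6P = ∞, so the order is 6.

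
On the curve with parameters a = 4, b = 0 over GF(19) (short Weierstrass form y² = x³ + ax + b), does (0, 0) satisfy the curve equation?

yes

y² = 0² ≡ 0; x³ + 4x + 0 = 0 ≡ 0 (mod 19). 0 = 0.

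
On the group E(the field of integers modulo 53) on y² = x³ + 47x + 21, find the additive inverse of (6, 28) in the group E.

-(6, 28) = (6, -28 mod 53) = (6, 25).

(6, 25)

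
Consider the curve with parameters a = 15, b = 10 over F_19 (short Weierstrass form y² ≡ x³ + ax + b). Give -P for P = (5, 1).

(5, 18)

-(5, 1) = (5, -1 mod 19) = (5, 18).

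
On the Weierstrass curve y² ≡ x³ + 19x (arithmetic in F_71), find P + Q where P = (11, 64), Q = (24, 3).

(66, 63)

(11, 64) + (24, 3). λ = (3 - 64)/(24 - 11) ≡ 10/13 mod 71. 13⁻¹ ≡ 11 (mod 71) since 13·11 = 143 ≡ 1, so λ ≡ 39.
  x = λ² - 11 - 24 = 1521 - 35 ≡ 66; y = λ·(11 - 66) - 64 ≡ 63. → (66, 63)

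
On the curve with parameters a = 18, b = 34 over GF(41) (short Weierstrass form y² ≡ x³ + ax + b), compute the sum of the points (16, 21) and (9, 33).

(16, 21) + (9, 33). λ = (33 - 21)/(9 - 16) ≡ 12/34 mod 41. 34⁻¹ ≡ 35 (mod 41), so λ ≡ 10.
  x = λ² - 16 - 9 = 100 - 25 ≡ 34; y = λ·(16 - 34) - 21 ≡ 4. → (34, 4)

(34, 4)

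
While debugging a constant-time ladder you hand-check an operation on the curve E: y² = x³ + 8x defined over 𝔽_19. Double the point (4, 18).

(16, 14)

tangent at (4, 18): λ = (3·4² + 8)/(2·18) ≡ 18/17. 17⁻¹ ≡ 9 (mod 19), so λ ≡ 18·9 ≡ 10.
  x = λ² - 4 - 4 = 100 - 8 ≡ 16; y = λ·(4 - 16) - 18 ≡ 14. → (16, 14)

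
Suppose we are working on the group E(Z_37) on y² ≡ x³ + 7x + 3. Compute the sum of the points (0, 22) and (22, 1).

(14, 25)

(0, 22) + (22, 1). λ = (1 - 22)/(22 - 0) ≡ 16/22 mod 37. 22⁻¹ ≡ 32 (mod 37) since 22·32 = 704 ≡ 1, so λ ≡ 31.
  x = λ² - 0 - 22 = 961 - 22 ≡ 14; y = λ·(0 - 14) - 22 ≡ 25. → (14, 25)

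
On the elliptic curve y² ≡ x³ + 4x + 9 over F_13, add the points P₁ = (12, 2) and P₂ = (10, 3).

(1, 12)

(12, 2) + (10, 3). λ = (3 - 2)/(10 - 12) ≡ 1/11 mod 13. 11⁻¹ ≡ 6 (mod 13) since 11·6 = 66 ≡ 1, so λ ≡ 6.
  x = λ² - 12 - 10 = 36 - 22 ≡ 1; y = λ·(12 - 1) - 2 ≡ 12. → (1, 12)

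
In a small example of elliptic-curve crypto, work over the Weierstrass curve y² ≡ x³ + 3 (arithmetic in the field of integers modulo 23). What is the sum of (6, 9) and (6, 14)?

O

The two points share x = 6 and their y-coordinates satisfy 9 + 14 ≡ 0 (mod 23), so they are inverses. Their sum is O.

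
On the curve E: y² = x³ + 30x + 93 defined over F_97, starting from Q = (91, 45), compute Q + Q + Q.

(31, 29)

Repeated addition: build up to 3Q.
2Q: tangent at (91, 45): λ = (3·91² + 30)/(2·45) ≡ 41/90. 90⁻¹ ≡ 83 (mod 97), so λ ≡ 41·83 ≡ 8.
  x = λ² - 91 - 91 = 64 - 182 ≡ 76; y = λ·(91 - 76) - 45 ≡ 75. → (76, 75)
3Q: (76, 75) + (91, 45). λ = (45 - 75)/(91 - 76) ≡ 67/15 mod 97. 15⁻¹ ≡ 13 (mod 97), so λ ≡ 95.
  x = λ² - 76 - 91 = 9025 - 167 ≡ 31; y = λ·(76 - 31) - 75 ≡ 29. → (31, 29)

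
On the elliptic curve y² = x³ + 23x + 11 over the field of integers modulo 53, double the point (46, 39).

(3, 52)

tangent at (46, 39): λ = (3·46² + 23)/(2·39) ≡ 11/25. 25⁻¹ ≡ 17 (mod 53), so λ ≡ 11·17 ≡ 28.
  x = λ² - 46 - 46 = 784 - 92 ≡ 3; y = λ·(46 - 3) - 39 ≡ 52. → (3, 52)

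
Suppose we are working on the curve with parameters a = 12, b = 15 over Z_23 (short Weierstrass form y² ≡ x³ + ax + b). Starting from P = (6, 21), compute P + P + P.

(19, 8)

Repeated addition: build up to 3P.
2P: tangent at (6, 21): λ = (3·6² + 12)/(2·21) ≡ 5/19. 19⁻¹ ≡ 17 (mod 23) since 19·17 = 323 ≡ 1, so λ ≡ 5·17 ≡ 16.
  x = λ² - 6 - 6 = 256 - 12 ≡ 14; y = λ·(6 - 14) - 21 ≡ 12. → (14, 12)
3P: (14, 12) + (6, 21). λ = (21 - 12)/(6 - 14) ≡ 9/15 mod 23. 15⁻¹ ≡ 20 (mod 23) since 15·20 = 300 ≡ 1, so λ ≡ 19.
  x = λ² - 14 - 6 = 361 - 20 ≡ 19; y = λ·(14 - 19) - 12 ≡ 8. → (19, 8)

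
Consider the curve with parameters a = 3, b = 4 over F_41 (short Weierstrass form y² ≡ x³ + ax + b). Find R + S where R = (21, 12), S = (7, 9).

(12, 28)

(21, 12) + (7, 9). λ = (9 - 12)/(7 - 21) ≡ 38/27 mod 41. 27⁻¹ ≡ 38 (mod 41), so λ ≡ 9.
  x = λ² - 21 - 7 = 81 - 28 ≡ 12; y = λ·(21 - 12) - 12 ≡ 28. → (12, 28)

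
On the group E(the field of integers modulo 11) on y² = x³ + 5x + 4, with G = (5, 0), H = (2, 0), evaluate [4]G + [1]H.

(2, 0)

First 4G:
Double-and-add on 4 = (100)₂. Start with G = (5, 0) for the leading 1-bit.
double: (5, 0) + (5, 0): same x and y₁ ≡ -y₂, so the sum is the point at infinity.
double: the point at infinity + the point at infinity = the point at infinity (identity).
4G = the point at infinity.
Finally 4G + H:
the point at infinity + (2, 0) = (2, 0) (identity).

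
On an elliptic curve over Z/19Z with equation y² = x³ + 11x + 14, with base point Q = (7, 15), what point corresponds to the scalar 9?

(16, 7)

Double-and-add on 9 = (1001)₂. Start with Q = (7, 15) for the leading 1-bit.
double: tangent at (7, 15): λ = (3·7² + 11)/(2·15) ≡ 6/11. 11⁻¹ ≡ 7 (mod 19) since 11·7 = 77 ≡ 1, so λ ≡ 6·7 ≡ 4.
  x = λ² - 7 - 7 = 16 - 14 ≡ 2; y = λ·(7 - 2) - 15 ≡ 5. → (2, 5)
double: tangent at (2, 5): λ = (3·2² + 11)/(2·5) ≡ 4/10. 10⁻¹ ≡ 2 (mod 19), so λ ≡ 4·2 ≡ 8.
  x = λ² - 2 - 2 = 64 - 4 ≡ 3; y = λ·(2 - 3) - 5 ≡ 6. → (3, 6)
double: tangent at (3, 6): λ = (3·3² + 11)/(2·6) ≡ 0/12. 12⁻¹ ≡ 8 (mod 19) since 12·8 = 96 ≡ 1, so λ ≡ 0·8 ≡ 0.
  x = λ² - 3 - 3 = 0 - 6 ≡ 13; y = λ·(3 - 13) - 6 ≡ 13. → (13, 13)
add Q: (13, 13) + (7, 15). λ = (15 - 13)/(7 - 13) ≡ 2/13 mod 19. 13⁻¹ ≡ 3 (mod 19) since 13·3 = 39 ≡ 1, so λ ≡ 6.
  x = λ² - 13 - 7 = 36 - 20 ≡ 16; y = λ·(13 - 16) - 13 ≡ 7. → (16, 7)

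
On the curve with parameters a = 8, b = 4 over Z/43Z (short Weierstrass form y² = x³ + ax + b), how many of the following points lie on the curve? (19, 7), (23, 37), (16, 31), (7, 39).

(19, 7): 7² ≡ 6, rhs ≡ 6 → on.
(23, 37): 37² ≡ 36, rhs ≡ 14 → off.
(16, 31): 31² ≡ 15, rhs ≡ 14 → off.
(7, 39): 39² ≡ 16, rhs ≡ 16 → on.

2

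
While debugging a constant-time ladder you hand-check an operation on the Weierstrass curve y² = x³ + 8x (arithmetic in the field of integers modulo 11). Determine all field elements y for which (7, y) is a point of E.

5, 6

x³ + 8x + 0 = 399 ≡ 3 (mod 11).
Square roots of 3 mod 11: 5 and 6 (since 5² = 25 ≡ 3).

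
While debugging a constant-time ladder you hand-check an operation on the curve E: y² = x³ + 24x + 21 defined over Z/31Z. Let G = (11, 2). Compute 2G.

tangent at (11, 2): λ = (3·11² + 24)/(2·2) ≡ 15/4. 4⁻¹ ≡ 8 (mod 31) since 4·8 = 32 ≡ 1, so λ ≡ 15·8 ≡ 27.
  x = λ² - 11 - 11 = 729 - 22 ≡ 25; y = λ·(11 - 25) - 2 ≡ 23. → (25, 23)

(25, 23)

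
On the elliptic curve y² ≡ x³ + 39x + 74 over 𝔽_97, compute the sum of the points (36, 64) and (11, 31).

(36, 64) + (11, 31). λ = (31 - 64)/(11 - 36) ≡ 64/72 mod 97. 72⁻¹ ≡ 31 (mod 97) since 72·31 = 2232 ≡ 1, so λ ≡ 44.
  x = λ² - 36 - 11 = 1936 - 47 ≡ 46; y = λ·(36 - 46) - 64 ≡ 78. → (46, 78)

(46, 78)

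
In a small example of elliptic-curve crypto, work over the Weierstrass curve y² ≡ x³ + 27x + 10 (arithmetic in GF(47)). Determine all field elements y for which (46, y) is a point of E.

x³ + 27x + 10 = 98588 ≡ 29 (mod 47).
29 is a non-residue mod 47; no y exists.

none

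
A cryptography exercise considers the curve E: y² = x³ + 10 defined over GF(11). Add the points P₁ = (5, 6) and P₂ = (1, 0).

(5, 6) + (1, 0). λ = (0 - 6)/(1 - 5) ≡ 5/7 mod 11. 7⁻¹ ≡ 8 (mod 11), so λ ≡ 7.
  x = λ² - 5 - 1 = 49 - 6 ≡ 10; y = λ·(5 - 10) - 6 ≡ 3. → (10, 3)

(10, 3)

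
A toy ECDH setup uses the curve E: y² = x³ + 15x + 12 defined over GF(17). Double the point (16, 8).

(3, 13)

tangent at (16, 8): λ = (3·16² + 15)/(2·8) ≡ 1/16. 16⁻¹ ≡ 16 (mod 17) since 16·16 = 256 ≡ 1, so λ ≡ 1·16 ≡ 16.
  x = λ² - 16 - 16 = 256 - 32 ≡ 3; y = λ·(16 - 3) - 8 ≡ 13. → (3, 13)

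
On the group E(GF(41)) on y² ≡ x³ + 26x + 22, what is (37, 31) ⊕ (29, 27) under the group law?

(6, 5)

(37, 31) + (29, 27). λ = (27 - 31)/(29 - 37) ≡ 37/33 mod 41. 33⁻¹ ≡ 5 (mod 41) since 33·5 = 165 ≡ 1, so λ ≡ 21.
  x = λ² - 37 - 29 = 441 - 66 ≡ 6; y = λ·(37 - 6) - 31 ≡ 5. → (6, 5)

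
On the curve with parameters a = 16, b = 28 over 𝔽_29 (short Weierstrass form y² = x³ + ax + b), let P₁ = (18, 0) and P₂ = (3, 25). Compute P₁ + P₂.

(14, 3)

(18, 0) + (3, 25). λ = (25 - 0)/(3 - 18) ≡ 25/14 mod 29. 14⁻¹ ≡ 27 (mod 29), so λ ≡ 8.
  x = λ² - 18 - 3 = 64 - 21 ≡ 14; y = λ·(18 - 14) - 0 ≡ 3. → (14, 3)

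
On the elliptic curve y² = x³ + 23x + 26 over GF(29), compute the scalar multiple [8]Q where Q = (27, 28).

Repeated addition: build up to 8Q.
2Q: tangent at (27, 28): λ = (3·27² + 23)/(2·28) ≡ 6/27. 27⁻¹ ≡ 14 (mod 29), so λ ≡ 6·14 ≡ 26.
  x = λ² - 27 - 27 = 676 - 54 ≡ 13; y = λ·(27 - 13) - 28 ≡ 17. → (13, 17)
3Q: (13, 17) + (27, 28). λ = (28 - 17)/(27 - 13) ≡ 11/14 mod 29. 14⁻¹ ≡ 27 (mod 29), so λ ≡ 7.
  x = λ² - 13 - 27 = 49 - 40 ≡ 9; y = λ·(13 - 9) - 17 ≡ 11. → (9, 11)
4Q: (9, 11) + (27, 28). λ = (28 - 11)/(27 - 9) ≡ 17/18 mod 29. 18⁻¹ ≡ 21 (mod 29), so λ ≡ 9.
  x = λ² - 9 - 27 = 81 - 36 ≡ 16; y = λ·(9 - 16) - 11 ≡ 13. → (16, 13)
5Q: (16, 13) + (27, 28). λ = (28 - 13)/(27 - 16) ≡ 15/11 mod 29. 11⁻¹ ≡ 8 (mod 29) since 11·8 = 88 ≡ 1, so λ ≡ 4.
  x = λ² - 16 - 27 = 16 - 43 ≡ 2; y = λ·(16 - 2) - 13 ≡ 14. → (2, 14)
6Q: (2, 14) + (27, 28). λ = (28 - 14)/(27 - 2) ≡ 14/25 mod 29. 25⁻¹ ≡ 7 (mod 29), so λ ≡ 11.
  x = λ² - 2 - 27 = 121 - 29 ≡ 5; y = λ·(2 - 5) - 14 ≡ 11. → (5, 11)
7Q: (5, 11) + (27, 28). λ = (28 - 11)/(27 - 5) ≡ 17/22 mod 29. 22⁻¹ ≡ 4 (mod 29), so λ ≡ 10.
  x = λ² - 5 - 27 = 100 - 32 ≡ 10; y = λ·(5 - 10) - 11 ≡ 26. → (10, 26)
8Q: (10, 26) + (27, 28). λ = (28 - 26)/(27 - 10) ≡ 2/17 mod 29. 17⁻¹ ≡ 12 (mod 29), so λ ≡ 24.
  x = λ² - 10 - 27 = 576 - 37 ≡ 17; y = λ·(10 - 17) - 26 ≡ 9. → (17, 9)

(17, 9)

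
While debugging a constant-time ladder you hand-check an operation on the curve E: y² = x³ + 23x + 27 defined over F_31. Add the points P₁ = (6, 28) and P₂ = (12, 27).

(7, 29)

(6, 28) + (12, 27). λ = (27 - 28)/(12 - 6) ≡ 30/6 mod 31. 6⁻¹ ≡ 26 (mod 31), so λ ≡ 5.
  x = λ² - 6 - 12 = 25 - 18 ≡ 7; y = λ·(6 - 7) - 28 ≡ 29. → (7, 29)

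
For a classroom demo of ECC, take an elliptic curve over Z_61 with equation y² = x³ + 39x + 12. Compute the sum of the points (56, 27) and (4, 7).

(21, 24)

(56, 27) + (4, 7). λ = (7 - 27)/(4 - 56) ≡ 41/9 mod 61. 9⁻¹ ≡ 34 (mod 61), so λ ≡ 52.
  x = λ² - 56 - 4 = 2704 - 60 ≡ 21; y = λ·(56 - 21) - 27 ≡ 24. → (21, 24)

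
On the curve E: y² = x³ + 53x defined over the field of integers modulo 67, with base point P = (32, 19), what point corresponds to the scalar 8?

Double-and-add on 8 = (1000)₂. Start with P = (32, 19) for the leading 1-bit.
double: tangent at (32, 19): λ = (3·32² + 53)/(2·19) ≡ 43/38. 38⁻¹ ≡ 30 (mod 67), so λ ≡ 43·30 ≡ 17.
  x = λ² - 32 - 32 = 289 - 64 ≡ 24; y = λ·(32 - 24) - 19 ≡ 50. → (24, 50)
double: tangent at (24, 50): λ = (3·24² + 53)/(2·50) ≡ 39/33. 33⁻¹ ≡ 65 (mod 67) since 33·65 = 2145 ≡ 1, so λ ≡ 39·65 ≡ 56.
  x = λ² - 24 - 24 = 3136 - 48 ≡ 6; y = λ·(24 - 6) - 50 ≡ 20. → (6, 20)
double: tangent at (6, 20): λ = (3·6² + 53)/(2·20) ≡ 27/40. 40⁻¹ ≡ 62 (mod 67), so λ ≡ 27·62 ≡ 66.
  x = λ² - 6 - 6 = 4356 - 12 ≡ 56; y = λ·(6 - 56) - 20 ≡ 30. → (56, 30)

(56, 30)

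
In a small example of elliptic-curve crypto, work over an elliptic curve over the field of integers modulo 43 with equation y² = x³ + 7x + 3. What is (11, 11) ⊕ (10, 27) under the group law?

(11, 11) + (10, 27). λ = (27 - 11)/(10 - 11) ≡ 16/42 mod 43. 42⁻¹ ≡ 42 (mod 43) since 42·42 = 1764 ≡ 1, so λ ≡ 27.
  x = λ² - 11 - 10 = 729 - 21 ≡ 20; y = λ·(11 - 20) - 11 ≡ 4. → (20, 4)

(20, 4)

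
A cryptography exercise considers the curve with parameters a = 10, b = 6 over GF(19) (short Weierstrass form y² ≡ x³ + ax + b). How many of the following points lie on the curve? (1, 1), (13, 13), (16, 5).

1

(1, 1): 1² ≡ 1, rhs ≡ 17 → off.
(13, 13): 13² ≡ 17, rhs ≡ 15 → off.
(16, 5): 5² ≡ 6, rhs ≡ 6 → on.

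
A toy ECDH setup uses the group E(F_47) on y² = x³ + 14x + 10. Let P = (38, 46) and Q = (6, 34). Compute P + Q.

(45, 16)

(38, 46) + (6, 34). λ = (34 - 46)/(6 - 38) ≡ 35/15 mod 47. 15⁻¹ ≡ 22 (mod 47) since 15·22 = 330 ≡ 1, so λ ≡ 18.
  x = λ² - 38 - 6 = 324 - 44 ≡ 45; y = λ·(38 - 45) - 46 ≡ 16. → (45, 16)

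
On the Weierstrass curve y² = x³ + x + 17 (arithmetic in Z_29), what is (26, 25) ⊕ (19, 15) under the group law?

(26, 25) + (19, 15). λ = (15 - 25)/(19 - 26) ≡ 19/22 mod 29. 22⁻¹ ≡ 4 (mod 29), so λ ≡ 18.
  x = λ² - 26 - 19 = 324 - 45 ≡ 18; y = λ·(26 - 18) - 25 ≡ 3. → (18, 3)

(18, 3)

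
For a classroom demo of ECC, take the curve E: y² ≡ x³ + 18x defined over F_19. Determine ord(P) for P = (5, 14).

5

2P: tangent at (5, 14): λ = (3·5² + 18)/(2·14) ≡ 17/9. 9⁻¹ ≡ 17 (mod 19), so λ ≡ 17·17 ≡ 4.
  x = λ² - 5 - 5 = 16 - 10 ≡ 6; y = λ·(5 - 6) - 14 ≡ 1. → (6, 1)
3P: (6, 1) + (5, 14). λ = (14 - 1)/(5 - 6) ≡ 13/18 mod 19. 18⁻¹ ≡ 18 (mod 19) since 18·18 = 324 ≡ 1, so λ ≡ 6.
  x = λ² - 6 - 5 = 36 - 11 ≡ 6; y = λ·(6 - 6) - 1 ≡ 18. → (6, 18)
4P: (6, 18) + (5, 14). λ = (14 - 18)/(5 - 6) ≡ 15/18 mod 19. 18⁻¹ ≡ 18 (mod 19) since 18·18 = 324 ≡ 1, so λ ≡ 4.
  x = λ² - 6 - 5 = 16 - 11 ≡ 5; y = λ·(6 - 5) - 18 ≡ 5. → (5, 5)
5P: (5, 5) + (5, 14): same x and y₁ ≡ -y₂, so the sum is 𝒪.
5P = 𝒪, so the order is 5.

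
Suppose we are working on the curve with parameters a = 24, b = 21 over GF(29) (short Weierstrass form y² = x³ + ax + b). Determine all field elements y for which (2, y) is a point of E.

none

x³ + 24x + 21 = 77 ≡ 19 (mod 29).
19 is a non-residue mod 29; no y exists.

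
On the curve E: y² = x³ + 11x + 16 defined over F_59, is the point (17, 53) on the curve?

y² = 53² ≡ 36; x³ + 11x + 16 = 5116 ≡ 42 (mod 59). 36 ≠ 42.

no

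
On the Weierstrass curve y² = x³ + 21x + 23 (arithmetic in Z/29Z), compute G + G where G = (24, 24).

tangent at (24, 24): λ = (3·24² + 21)/(2·24) ≡ 9/19. 19⁻¹ ≡ 26 (mod 29), so λ ≡ 9·26 ≡ 2.
  x = λ² - 24 - 24 = 4 - 48 ≡ 14; y = λ·(24 - 14) - 24 ≡ 25. → (14, 25)

(14, 25)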